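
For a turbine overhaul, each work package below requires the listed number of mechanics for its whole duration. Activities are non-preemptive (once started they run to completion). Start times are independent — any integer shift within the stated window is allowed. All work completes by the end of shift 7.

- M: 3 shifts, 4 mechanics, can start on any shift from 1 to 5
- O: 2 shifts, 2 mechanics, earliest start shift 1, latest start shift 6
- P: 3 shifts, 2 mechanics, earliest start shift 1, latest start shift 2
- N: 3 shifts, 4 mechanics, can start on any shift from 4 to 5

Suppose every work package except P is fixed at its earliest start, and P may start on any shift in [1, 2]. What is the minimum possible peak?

8

P@1: s1:8  s2:8  s3:6  s4:4  s5:4  s6:4  s7:0 → peak 8
P@2: s1:6  s2:8  s3:6  s4:6  s5:4  s6:4  s7:0 → peak 8
Best is P@1, peak 8.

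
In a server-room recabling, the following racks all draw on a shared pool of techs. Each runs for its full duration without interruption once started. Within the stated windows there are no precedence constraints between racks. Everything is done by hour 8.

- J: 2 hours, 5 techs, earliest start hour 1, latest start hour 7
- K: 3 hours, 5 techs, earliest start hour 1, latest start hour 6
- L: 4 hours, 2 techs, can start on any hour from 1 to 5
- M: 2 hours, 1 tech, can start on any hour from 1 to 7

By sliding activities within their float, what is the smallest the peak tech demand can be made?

Early-start (J@1, K@1, L@1, M@1) gives peak 13: h1:13  h2:13  h3:7  h4:2  h5:0  h6:0  h7:0  h8:0.
Shift K→3, M→5.
Schedule J@1, K@3, L@1, M@5: h1:7  h2:7  h3:7  h4:7  h5:6  h6:1  h7:0  h8:0 — peak 7.

7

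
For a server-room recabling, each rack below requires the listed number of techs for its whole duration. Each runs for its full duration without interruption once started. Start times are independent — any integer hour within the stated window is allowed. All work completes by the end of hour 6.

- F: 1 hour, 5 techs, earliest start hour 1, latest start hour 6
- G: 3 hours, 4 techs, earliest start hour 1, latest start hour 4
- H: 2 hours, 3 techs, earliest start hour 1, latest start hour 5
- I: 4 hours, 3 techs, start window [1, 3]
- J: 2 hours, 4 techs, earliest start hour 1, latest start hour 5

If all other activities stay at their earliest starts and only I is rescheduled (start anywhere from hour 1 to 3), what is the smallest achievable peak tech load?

16

I@1: h1:19  h2:14  h3:7  h4:3  h5:0  h6:0 → peak 19
I@2: h1:16  h2:14  h3:7  h4:3  h5:3  h6:0 → peak 16
I@3: h1:16  h2:11  h3:7  h4:3  h5:3  h6:3 → peak 16
Best is I@2, peak 16.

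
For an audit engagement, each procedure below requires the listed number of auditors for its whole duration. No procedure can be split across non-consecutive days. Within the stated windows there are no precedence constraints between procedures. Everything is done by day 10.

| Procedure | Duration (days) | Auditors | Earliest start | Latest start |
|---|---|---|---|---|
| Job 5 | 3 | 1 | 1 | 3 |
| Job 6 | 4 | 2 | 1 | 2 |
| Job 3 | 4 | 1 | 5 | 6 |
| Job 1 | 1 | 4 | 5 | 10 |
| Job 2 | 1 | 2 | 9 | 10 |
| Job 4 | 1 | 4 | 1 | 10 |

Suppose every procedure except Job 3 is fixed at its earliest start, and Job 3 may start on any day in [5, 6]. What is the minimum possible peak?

7

Job 3@5: d1:7  d2:3  d3:3  d4:2  d5:5  d6:1  d7:1  d8:1  d9:2  d10:0 → peak 7
Job 3@6: d1:7  d2:3  d3:3  d4:2  d5:4  d6:1  d7:1  d8:1  d9:3  d10:0 → peak 7
Best is Job 3@5, peak 7.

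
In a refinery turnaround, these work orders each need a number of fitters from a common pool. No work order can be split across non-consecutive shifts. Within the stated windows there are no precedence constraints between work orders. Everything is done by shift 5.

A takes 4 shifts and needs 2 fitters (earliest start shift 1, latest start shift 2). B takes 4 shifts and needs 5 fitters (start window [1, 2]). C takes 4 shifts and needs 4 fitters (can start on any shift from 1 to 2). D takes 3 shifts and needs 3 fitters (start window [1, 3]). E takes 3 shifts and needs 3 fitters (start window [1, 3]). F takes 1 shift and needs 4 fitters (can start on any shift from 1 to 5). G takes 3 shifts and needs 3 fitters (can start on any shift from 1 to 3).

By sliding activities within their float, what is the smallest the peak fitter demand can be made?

Early-start (A@1, B@1, C@1, D@1, E@1, F@1, G@1) gives peak 24: s1:24  s2:20  s3:20  s4:11  s5:0.
Shift F→4.
Schedule A@1, B@1, C@1, D@1, E@1, F@4, G@1: s1:20  s2:20  s3:20  s4:15  s5:0 — peak 20.

20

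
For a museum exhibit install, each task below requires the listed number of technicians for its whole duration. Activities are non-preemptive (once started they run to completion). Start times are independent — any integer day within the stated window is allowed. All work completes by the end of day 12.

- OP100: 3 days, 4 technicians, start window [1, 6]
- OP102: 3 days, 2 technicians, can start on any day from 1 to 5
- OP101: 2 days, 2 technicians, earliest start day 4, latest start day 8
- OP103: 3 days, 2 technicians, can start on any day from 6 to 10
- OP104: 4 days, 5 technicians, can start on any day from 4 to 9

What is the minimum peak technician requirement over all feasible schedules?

Early-start (OP100@1, OP102@1, OP101@4, OP103@6, OP104@4) gives peak 7: d1:6  d2:6  d3:6  d4:7  d5:7  d6:7  d7:7  d8:2  d9:0  d10:0  d11:0  d12:0.
Shift OP102→4, OP104→9.
Schedule OP100@1, OP102@4, OP101@4, OP103@6, OP104@9: d1:4  d2:4  d3:4  d4:4  d5:4  d6:4  d7:2  d8:2  d9:5  d10:5  d11:5  d12:5 — peak 5.

5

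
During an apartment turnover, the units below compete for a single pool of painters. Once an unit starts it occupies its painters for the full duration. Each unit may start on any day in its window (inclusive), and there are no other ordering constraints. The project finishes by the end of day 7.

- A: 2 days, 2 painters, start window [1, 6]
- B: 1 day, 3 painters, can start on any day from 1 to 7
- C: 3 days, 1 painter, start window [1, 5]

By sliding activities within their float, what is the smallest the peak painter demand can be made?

3

Early-start (A@1, B@1, C@1) gives peak 6: d1:6  d2:3  d3:1  d4:0  d5:0  d6:0  d7:0.
Shift B→3, C→4.
Schedule A@1, B@3, C@4: d1:2  d2:2  d3:3  d4:1  d5:1  d6:1  d7:0 — peak 3.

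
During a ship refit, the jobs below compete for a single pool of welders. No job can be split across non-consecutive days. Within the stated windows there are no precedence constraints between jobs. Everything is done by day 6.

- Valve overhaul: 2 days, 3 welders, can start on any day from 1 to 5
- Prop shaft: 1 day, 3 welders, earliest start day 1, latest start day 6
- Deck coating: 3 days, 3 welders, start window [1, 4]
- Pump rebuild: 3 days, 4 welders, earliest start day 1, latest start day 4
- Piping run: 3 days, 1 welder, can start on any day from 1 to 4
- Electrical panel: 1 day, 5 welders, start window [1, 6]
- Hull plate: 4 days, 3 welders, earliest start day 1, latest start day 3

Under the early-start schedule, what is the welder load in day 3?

11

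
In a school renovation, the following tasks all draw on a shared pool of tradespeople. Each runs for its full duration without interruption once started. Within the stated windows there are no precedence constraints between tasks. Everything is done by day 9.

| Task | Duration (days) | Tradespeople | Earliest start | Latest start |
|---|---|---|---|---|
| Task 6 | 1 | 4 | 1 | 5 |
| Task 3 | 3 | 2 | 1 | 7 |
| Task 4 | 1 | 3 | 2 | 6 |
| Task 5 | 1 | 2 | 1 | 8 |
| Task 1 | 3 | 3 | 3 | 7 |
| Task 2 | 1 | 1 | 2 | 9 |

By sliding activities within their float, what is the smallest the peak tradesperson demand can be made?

4

Early-start (Task 6@1, Task 3@1, Task 4@2, Task 5@1, Task 1@3, Task 2@2) gives peak 8: d1:8  d2:6  d3:5  d4:3  d5:3  d6:0  d7:0  d8:0  d9:0.
Shift Task 3→2, Task 4→5, Task 5→2, Task 1→6, Task 2→3.
Schedule Task 6@1, Task 3@2, Task 4@5, Task 5@2, Task 1@6, Task 2@3: d1:4  d2:4  d3:3  d4:2  d5:3  d6:3  d7:3  d8:3  d9:0 — peak 4.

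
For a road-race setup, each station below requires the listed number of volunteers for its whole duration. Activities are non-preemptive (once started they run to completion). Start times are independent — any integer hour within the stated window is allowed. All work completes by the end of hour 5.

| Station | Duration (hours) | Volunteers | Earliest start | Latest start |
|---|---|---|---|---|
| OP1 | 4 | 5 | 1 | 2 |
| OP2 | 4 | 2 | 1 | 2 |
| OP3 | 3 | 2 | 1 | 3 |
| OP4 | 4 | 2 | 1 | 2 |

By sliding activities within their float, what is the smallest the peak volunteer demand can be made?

Schedule OP1@1, OP2@1, OP3@1, OP4@1: h1:11  h2:11  h3:11  h4:9  h5:0 — peak 11.
No arrangement of the 24 feasible schedules does better.

11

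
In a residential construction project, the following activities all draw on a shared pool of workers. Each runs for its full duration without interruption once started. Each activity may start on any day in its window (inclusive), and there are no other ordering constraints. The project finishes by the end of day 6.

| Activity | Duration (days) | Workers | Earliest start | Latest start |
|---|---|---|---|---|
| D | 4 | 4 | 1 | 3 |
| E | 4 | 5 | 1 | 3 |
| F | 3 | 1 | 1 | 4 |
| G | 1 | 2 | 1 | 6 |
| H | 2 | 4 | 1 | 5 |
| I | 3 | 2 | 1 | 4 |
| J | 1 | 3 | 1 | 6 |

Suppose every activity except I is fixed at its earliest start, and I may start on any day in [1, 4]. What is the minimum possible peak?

I@1: d1:21  d2:16  d3:12  d4:9  d5:0  d6:0 → peak 21
I@2: d1:19  d2:16  d3:12  d4:11  d5:0  d6:0 → peak 19
I@3: d1:19  d2:14  d3:12  d4:11  d5:2  d6:0 → peak 19
I@4: d1:19  d2:14  d3:10  d4:11  d5:2  d6:2 → peak 19
Best is I@2, peak 19.

19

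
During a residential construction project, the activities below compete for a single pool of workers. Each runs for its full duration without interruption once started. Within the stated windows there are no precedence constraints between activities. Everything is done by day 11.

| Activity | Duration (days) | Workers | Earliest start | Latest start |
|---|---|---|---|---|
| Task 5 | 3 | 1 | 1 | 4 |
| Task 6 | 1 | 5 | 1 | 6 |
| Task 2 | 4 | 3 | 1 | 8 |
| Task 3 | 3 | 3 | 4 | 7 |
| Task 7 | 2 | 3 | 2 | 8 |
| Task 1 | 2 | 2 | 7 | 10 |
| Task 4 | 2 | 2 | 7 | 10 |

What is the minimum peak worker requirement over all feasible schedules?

Early-start (Task 5@1, Task 6@1, Task 2@1, Task 3@4, Task 7@2, Task 1@7, Task 4@7) gives peak 9: d1:9  d2:7  d3:7  d4:6  d5:3  d6:3  d7:4  d8:4  d9:0  d10:0  d11:0.
Shift Task 6→4, Task 2→8, Task 3→5, Task 4→9.
Schedule Task 5@1, Task 6@4, Task 2@8, Task 3@5, Task 7@2, Task 1@7, Task 4@9: d1:1  d2:4  d3:4  d4:5  d5:3  d6:3  d7:5  d8:5  d9:5  d10:5  d11:3 — peak 5.

5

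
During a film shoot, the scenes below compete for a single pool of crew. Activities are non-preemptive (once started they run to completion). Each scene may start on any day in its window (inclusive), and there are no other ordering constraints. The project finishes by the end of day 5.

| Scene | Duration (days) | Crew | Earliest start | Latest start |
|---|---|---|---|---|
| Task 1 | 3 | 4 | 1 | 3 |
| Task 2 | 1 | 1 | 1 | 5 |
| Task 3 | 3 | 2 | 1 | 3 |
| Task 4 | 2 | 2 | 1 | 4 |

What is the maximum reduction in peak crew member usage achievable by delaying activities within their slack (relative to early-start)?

3

Early-start peak: d1:9  d2:8  d3:6  d4:0  d5:0 ⇒ 9.
Leveled (Task 1@1, Task 2@1, Task 3@2, Task 4@4): d1:5  d2:6  d3:6  d4:4  d5:2 ⇒ 6.
Reduction 9 − 6 = 3.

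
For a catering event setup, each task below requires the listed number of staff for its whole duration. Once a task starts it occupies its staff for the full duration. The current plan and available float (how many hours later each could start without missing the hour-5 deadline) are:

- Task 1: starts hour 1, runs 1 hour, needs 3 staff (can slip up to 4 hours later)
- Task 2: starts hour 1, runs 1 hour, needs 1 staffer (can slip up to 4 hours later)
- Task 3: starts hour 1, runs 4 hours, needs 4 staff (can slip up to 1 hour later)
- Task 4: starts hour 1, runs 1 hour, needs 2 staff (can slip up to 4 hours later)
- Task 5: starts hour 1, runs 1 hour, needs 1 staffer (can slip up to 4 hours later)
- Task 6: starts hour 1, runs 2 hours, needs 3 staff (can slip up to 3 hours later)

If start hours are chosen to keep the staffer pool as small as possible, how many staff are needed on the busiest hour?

Early-start (Task 1@1, Task 2@1, Task 3@1, Task 4@1, Task 5@1, Task 6@1) gives peak 14: h1:14  h2:7  h3:4  h4:4  h5:0.
Shift Task 3→2, Task 6→2.
Schedule Task 1@1, Task 2@1, Task 3@2, Task 4@1, Task 5@1, Task 6@2: h1:7  h2:7  h3:7  h4:4  h5:4 — peak 7.

7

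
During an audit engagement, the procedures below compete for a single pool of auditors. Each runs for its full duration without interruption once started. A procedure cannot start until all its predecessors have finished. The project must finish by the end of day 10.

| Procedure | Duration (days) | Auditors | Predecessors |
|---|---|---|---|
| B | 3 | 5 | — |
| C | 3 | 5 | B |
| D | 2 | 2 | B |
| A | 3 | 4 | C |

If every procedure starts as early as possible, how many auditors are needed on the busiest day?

7

Early-start schedule: B@1, C@4, D@4, A@7.
Load per day: day 1: 5, day 2: 5, day 3: 5, day 4: 7, day 5: 7, day 6: 5, day 7: 4, day 8: 4, day 9: 4, day 10: 0.
Peak is 7.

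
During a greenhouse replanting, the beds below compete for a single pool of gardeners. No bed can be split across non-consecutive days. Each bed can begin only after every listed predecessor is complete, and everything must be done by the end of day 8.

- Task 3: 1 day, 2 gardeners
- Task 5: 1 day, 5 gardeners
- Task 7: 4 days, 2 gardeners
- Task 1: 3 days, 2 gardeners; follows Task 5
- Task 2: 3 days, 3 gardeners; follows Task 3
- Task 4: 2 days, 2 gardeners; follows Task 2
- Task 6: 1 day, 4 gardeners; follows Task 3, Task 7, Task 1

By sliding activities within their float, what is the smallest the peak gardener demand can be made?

7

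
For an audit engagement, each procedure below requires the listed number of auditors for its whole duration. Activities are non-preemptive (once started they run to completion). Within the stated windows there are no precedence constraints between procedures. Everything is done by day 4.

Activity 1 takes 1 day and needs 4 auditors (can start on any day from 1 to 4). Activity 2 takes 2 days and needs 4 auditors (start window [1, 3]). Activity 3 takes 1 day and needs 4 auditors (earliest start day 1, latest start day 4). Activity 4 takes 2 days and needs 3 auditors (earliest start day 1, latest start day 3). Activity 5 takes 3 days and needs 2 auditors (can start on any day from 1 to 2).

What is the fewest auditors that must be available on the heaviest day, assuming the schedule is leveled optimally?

9

Early-start (Activity 1@1, Activity 2@1, Activity 3@1, Activity 4@1, Activity 5@1) gives peak 17: d1:17  d2:9  d3:2  d4:0.
Shift Activity 3→3, Activity 4→2, Activity 5→2.
Schedule Activity 1@1, Activity 2@1, Activity 3@3, Activity 4@2, Activity 5@2: d1:8  d2:9  d3:9  d4:2 — peak 9.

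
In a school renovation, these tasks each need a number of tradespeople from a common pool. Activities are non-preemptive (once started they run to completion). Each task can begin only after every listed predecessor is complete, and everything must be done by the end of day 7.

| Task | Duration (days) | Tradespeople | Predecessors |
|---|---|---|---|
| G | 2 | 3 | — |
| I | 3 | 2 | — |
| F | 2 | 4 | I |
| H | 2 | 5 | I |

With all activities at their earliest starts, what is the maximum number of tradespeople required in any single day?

9

Early-start schedule: G@1, I@1, F@4, H@4.
Load per day: day 1: 5, day 2: 5, day 3: 2, day 4: 9, day 5: 9, day 6: 0, day 7: 0.
Peak is 9.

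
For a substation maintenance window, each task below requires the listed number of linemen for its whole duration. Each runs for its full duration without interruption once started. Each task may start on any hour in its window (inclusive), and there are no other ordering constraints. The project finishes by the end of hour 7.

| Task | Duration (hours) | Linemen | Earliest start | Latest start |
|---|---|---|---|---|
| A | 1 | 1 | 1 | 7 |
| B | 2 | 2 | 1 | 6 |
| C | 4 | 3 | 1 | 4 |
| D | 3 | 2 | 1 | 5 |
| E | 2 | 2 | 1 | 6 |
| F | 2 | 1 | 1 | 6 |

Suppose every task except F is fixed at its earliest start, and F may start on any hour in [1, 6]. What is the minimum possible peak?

F@1: h1:11  h2:10  h3:5  h4:3  h5:0  h6:0  h7:0 → peak 11
F@2: h1:10  h2:10  h3:6  h4:3  h5:0  h6:0  h7:0 → peak 10
F@3: h1:10  h2:9  h3:6  h4:4  h5:0  h6:0  h7:0 → peak 10
F@4: h1:10  h2:9  h3:5  h4:4  h5:1  h6:0  h7:0 → peak 10
F@5: h1:10  h2:9  h3:5  h4:3  h5:1  h6:1  h7:0 → peak 10
F@6: h1:10  h2:9  h3:5  h4:3  h5:0  h6:1  h7:1 → peak 10
Best is F@2, peak 10.

10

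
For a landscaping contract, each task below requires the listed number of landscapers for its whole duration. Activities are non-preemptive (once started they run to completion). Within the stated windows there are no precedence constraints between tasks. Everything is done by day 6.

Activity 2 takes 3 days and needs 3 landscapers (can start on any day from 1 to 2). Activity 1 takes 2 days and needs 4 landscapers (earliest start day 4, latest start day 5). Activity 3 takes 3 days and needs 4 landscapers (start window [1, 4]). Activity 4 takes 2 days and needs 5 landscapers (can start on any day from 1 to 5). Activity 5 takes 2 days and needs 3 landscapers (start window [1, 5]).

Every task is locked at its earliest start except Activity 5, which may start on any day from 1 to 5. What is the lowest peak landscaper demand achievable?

12

Activity 5@1: d1:15  d2:15  d3:7  d4:4  d5:4  d6:0 → peak 15
Activity 5@2: d1:12  d2:15  d3:10  d4:4  d5:4  d6:0 → peak 15
Activity 5@3: d1:12  d2:12  d3:10  d4:7  d5:4  d6:0 → peak 12
Activity 5@4: d1:12  d2:12  d3:7  d4:7  d5:7  d6:0 → peak 12
Activity 5@5: d1:12  d2:12  d3:7  d4:4  d5:7  d6:3 → peak 12
Best is Activity 5@3, peak 12.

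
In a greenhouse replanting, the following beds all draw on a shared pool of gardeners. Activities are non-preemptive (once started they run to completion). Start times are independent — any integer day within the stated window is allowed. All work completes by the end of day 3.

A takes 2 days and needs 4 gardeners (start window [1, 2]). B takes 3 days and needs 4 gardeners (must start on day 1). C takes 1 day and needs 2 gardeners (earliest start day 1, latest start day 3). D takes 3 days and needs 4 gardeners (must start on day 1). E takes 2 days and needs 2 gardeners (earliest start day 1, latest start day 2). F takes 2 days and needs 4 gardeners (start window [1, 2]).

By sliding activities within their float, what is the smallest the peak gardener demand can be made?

Early-start (A@1, B@1, C@1, D@1, E@1, F@1) gives peak 20: d1:20  d2:18  d3:8.
Shift F→2.
Schedule A@1, B@1, C@1, D@1, E@1, F@2: d1:16  d2:18  d3:12 — peak 18.
No arrangement of the 24 feasible schedules does better.

18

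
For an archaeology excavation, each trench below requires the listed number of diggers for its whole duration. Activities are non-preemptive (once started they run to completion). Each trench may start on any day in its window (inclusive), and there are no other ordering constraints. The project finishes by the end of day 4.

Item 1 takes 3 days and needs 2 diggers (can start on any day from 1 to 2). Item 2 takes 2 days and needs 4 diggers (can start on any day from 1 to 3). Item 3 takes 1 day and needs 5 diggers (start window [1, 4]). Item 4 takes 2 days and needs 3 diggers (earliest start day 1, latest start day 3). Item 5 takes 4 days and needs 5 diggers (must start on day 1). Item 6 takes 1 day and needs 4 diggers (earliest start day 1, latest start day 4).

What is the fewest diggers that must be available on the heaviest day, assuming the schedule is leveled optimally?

14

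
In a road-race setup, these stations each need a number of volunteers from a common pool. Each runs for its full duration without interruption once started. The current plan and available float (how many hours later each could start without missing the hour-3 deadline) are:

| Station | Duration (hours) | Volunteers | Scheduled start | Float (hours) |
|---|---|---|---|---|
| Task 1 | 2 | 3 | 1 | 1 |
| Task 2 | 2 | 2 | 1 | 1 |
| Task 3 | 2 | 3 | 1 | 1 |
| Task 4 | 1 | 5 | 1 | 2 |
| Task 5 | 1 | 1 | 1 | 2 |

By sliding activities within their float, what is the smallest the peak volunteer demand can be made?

8

Early-start (Task 1@1, Task 2@1, Task 3@1, Task 4@1, Task 5@1) gives peak 14: h1:14  h2:8  h3:0.
Shift Task 4→3, Task 5→3.
Schedule Task 1@1, Task 2@1, Task 3@1, Task 4@3, Task 5@3: h1:8  h2:8  h3:6 — peak 8.
Total volunteer-hours = 22 over 3 hours ⇒ peak ≥ ⌈22/3⌉ = 8, so 8 is optimal.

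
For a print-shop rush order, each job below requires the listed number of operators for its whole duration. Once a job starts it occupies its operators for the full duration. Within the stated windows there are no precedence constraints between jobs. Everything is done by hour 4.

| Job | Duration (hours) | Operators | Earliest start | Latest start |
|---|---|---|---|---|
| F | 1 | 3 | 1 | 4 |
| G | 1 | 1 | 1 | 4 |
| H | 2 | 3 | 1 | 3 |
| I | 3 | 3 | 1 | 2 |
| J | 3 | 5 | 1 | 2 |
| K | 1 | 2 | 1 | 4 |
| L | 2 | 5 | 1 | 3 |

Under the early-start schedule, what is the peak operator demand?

Early-start schedule: F@1, G@1, H@1, I@1, J@1, K@1, L@1.
Load per hour: hour 1: 22, hour 2: 16, hour 3: 8, hour 4: 0.
Peak is 22.

22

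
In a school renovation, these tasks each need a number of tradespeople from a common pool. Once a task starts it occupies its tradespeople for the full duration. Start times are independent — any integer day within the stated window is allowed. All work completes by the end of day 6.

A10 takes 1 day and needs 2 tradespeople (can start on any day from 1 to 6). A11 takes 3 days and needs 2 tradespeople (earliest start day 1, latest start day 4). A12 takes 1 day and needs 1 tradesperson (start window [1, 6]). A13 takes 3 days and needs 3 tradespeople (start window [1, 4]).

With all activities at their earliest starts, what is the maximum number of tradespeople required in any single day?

Early-start schedule: A10@1, A11@1, A12@1, A13@1.
Load per day: day 1: 8, day 2: 5, day 3: 5, day 4: 0, day 5: 0, day 6: 0.
Peak is 8.

8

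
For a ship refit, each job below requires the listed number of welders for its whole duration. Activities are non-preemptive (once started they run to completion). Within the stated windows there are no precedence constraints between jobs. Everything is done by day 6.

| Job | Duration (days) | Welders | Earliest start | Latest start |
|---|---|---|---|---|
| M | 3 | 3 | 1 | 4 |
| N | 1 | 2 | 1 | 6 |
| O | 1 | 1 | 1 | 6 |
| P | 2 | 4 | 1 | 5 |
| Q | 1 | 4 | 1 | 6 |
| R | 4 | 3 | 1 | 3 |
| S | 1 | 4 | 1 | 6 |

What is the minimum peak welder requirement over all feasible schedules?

Early-start (M@1, N@1, O@1, P@1, Q@1, R@1, S@1) gives peak 21: d1:21  d2:10  d3:6  d4:3  d5:0  d6:0.
Shift P→4, Q→2, R→3, S→6.
Schedule M@1, N@1, O@1, P@4, Q@2, R@3, S@6: d1:6  d2:7  d3:6  d4:7  d5:7  d6:7 — peak 7.
Total welder-days = 40 over 6 days ⇒ peak ≥ ⌈40/6⌉ = 7, so 7 is optimal.

7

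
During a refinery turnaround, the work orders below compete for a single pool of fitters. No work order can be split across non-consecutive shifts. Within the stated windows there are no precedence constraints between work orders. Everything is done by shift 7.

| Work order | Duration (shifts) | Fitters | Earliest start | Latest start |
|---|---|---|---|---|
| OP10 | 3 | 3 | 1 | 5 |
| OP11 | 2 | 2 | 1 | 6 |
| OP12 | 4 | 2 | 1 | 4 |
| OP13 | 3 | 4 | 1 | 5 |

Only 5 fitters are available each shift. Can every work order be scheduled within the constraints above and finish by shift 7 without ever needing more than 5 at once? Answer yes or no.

The minimum achievable peak is 6; 5 < 6, so no feasible schedule stays within the cap.

no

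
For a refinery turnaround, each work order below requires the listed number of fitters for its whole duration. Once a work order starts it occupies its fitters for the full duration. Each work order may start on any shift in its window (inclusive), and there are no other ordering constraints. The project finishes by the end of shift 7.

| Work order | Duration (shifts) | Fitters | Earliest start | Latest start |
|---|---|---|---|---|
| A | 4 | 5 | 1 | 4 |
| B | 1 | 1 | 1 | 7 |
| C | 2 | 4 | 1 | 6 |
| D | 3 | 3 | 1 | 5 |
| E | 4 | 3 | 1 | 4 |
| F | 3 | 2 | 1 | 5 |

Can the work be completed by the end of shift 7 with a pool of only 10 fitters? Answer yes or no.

Schedule A@1, B@1, C@2, D@5, E@4, F@5: s1:6  s2:9  s3:9  s4:8  s5:8  s6:8  s7:8 — peak 9 ≤ 10.

yes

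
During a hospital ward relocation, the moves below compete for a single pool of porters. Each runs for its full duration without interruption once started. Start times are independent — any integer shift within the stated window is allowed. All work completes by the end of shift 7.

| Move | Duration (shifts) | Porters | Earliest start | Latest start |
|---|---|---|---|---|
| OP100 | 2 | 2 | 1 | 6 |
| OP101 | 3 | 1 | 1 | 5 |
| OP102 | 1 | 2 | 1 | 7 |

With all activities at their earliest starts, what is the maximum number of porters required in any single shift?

5

Early-start schedule: OP100@1, OP101@1, OP102@1.
Load per shift: shift 1: 5, shift 2: 3, shift 3: 1, shift 4: 0, shift 5: 0, shift 6: 0, shift 7: 0.
Peak is 5.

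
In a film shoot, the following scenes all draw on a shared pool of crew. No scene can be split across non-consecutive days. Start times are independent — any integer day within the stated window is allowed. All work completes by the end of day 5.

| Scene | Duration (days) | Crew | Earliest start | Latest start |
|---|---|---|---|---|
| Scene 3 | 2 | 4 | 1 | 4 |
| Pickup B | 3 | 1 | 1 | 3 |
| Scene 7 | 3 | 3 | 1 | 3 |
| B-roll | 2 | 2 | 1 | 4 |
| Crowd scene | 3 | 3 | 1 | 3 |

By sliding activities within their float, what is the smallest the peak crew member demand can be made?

7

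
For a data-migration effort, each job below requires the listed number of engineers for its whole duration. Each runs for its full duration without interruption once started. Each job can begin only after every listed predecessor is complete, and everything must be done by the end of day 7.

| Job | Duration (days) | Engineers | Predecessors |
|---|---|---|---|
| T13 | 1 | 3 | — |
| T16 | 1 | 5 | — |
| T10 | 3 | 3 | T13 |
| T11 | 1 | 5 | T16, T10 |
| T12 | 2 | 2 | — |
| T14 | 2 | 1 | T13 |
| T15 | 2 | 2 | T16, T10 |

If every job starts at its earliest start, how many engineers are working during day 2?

At early start, day 2 has: T10, T12, T14.
Demand: 3 + 2 + 1 = 6.

6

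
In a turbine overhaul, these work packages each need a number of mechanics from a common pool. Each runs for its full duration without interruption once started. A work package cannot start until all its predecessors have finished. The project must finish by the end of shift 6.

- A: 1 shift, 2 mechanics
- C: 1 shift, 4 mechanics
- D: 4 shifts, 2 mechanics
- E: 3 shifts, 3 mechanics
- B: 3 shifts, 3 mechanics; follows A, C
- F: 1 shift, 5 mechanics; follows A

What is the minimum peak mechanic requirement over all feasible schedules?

8

Early-start (A@1, C@1, D@1, E@1, B@2, F@2) gives peak 13: s1:11  s2:13  s3:8  s4:5  s5:0  s6:0.
Shift E→2, F→5.
Schedule A@1, C@1, D@1, E@2, B@2, F@5: s1:8  s2:8  s3:8  s4:8  s5:5  s6:0 — peak 8.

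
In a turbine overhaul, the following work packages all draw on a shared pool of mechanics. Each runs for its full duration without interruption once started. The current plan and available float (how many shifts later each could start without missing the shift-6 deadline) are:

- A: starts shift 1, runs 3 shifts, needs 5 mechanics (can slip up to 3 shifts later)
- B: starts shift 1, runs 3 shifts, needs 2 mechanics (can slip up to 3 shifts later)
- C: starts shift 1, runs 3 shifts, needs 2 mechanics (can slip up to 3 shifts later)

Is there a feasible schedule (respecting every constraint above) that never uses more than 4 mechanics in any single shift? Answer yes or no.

no

Total mechanic-shifts = 27; over 6 shifts the average is 27/6 > 4, so some shift must exceed 4.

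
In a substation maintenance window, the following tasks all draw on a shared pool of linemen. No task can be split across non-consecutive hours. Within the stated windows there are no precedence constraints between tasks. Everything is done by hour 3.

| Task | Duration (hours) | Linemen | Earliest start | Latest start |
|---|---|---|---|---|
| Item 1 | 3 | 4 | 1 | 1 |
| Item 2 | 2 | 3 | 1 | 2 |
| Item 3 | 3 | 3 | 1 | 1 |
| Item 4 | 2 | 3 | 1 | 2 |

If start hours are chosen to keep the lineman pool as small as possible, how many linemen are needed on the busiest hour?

Schedule Item 1@1, Item 2@1, Item 3@1, Item 4@1: h1:13  h2:13  h3:7 — peak 13.
No arrangement of the 4 feasible schedules does better.

13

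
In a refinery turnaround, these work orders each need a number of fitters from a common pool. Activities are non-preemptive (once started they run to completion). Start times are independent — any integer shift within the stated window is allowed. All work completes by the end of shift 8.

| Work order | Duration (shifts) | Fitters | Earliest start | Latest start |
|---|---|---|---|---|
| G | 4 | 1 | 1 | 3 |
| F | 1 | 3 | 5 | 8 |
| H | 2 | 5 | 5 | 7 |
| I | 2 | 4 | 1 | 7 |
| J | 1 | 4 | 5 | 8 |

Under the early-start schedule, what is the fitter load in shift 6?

5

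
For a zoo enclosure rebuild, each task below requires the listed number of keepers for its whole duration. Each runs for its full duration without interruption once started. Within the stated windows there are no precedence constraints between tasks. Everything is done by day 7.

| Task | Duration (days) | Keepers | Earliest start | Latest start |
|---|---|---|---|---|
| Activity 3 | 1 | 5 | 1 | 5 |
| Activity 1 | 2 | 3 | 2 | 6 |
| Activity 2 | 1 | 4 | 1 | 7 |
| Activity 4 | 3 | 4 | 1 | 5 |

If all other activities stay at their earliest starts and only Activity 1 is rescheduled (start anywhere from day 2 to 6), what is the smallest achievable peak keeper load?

Activity 1@2: d1:13  d2:7  d3:7  d4:0  d5:0  d6:0  d7:0 → peak 13
Activity 1@3: d1:13  d2:4  d3:7  d4:3  d5:0  d6:0  d7:0 → peak 13
Activity 1@4: d1:13  d2:4  d3:4  d4:3  d5:3  d6:0  d7:0 → peak 13
Activity 1@5: d1:13  d2:4  d3:4  d4:0  d5:3  d6:3  d7:0 → peak 13
Activity 1@6: d1:13  d2:4  d3:4  d4:0  d5:0  d6:3  d7:3 → peak 13
Best is Activity 1@2, peak 13.

13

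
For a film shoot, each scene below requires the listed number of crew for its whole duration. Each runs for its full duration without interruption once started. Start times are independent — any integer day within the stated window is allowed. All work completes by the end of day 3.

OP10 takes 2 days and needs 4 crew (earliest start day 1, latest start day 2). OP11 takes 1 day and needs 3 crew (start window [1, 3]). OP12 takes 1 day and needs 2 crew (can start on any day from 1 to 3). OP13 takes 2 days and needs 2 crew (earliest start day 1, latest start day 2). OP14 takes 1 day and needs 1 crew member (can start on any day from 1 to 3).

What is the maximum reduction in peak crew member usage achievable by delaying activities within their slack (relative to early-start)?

Early-start peak: d1:12  d2:6  d3:0 ⇒ 12.
Leveled (OP10@1, OP11@3, OP12@1, OP13@2, OP14@3): d1:6  d2:6  d3:6 ⇒ 6.
Reduction 12 − 6 = 6.

6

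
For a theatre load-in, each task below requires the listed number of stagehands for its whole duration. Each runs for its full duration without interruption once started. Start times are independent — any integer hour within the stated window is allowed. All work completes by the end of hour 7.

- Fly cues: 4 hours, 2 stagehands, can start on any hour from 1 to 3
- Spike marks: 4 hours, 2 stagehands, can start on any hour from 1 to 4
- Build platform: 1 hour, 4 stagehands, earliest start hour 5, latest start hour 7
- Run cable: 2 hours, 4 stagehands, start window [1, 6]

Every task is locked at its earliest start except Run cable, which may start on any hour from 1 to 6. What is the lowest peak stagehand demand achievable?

Run cable@1: h1:8  h2:8  h3:4  h4:4  h5:4  h6:0  h7:0 → peak 8
Run cable@2: h1:4  h2:8  h3:8  h4:4  h5:4  h6:0  h7:0 → peak 8
Run cable@3: h1:4  h2:4  h3:8  h4:8  h5:4  h6:0  h7:0 → peak 8
Run cable@4: h1:4  h2:4  h3:4  h4:8  h5:8  h6:0  h7:0 → peak 8
Run cable@5: h1:4  h2:4  h3:4  h4:4  h5:8  h6:4  h7:0 → peak 8
Run cable@6: h1:4  h2:4  h3:4  h4:4  h5:4  h6:4  h7:4 → peak 4
Best is Run cable@6, peak 4.

4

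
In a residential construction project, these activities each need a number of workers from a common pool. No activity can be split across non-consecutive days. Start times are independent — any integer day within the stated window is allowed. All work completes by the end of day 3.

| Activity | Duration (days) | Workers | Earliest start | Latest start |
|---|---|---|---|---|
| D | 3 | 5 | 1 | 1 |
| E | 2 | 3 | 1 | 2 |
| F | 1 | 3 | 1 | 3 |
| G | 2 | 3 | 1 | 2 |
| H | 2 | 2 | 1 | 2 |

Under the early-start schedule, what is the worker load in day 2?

At early start, day 2 has: D, E, G, H.
Demand: 5 + 3 + 3 + 2 = 13.

13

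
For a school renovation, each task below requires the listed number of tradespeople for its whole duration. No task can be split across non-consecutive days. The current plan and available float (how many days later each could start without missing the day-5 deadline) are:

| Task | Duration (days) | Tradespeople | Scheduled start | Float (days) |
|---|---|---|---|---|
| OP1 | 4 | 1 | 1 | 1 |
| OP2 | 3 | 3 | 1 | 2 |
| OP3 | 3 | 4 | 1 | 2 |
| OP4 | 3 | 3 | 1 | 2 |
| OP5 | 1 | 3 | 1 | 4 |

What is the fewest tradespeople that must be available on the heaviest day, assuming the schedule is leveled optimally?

Early-start (OP1@1, OP2@1, OP3@1, OP4@1, OP5@1) gives peak 14: d1:14  d2:11  d3:11  d4:1  d5:0.
Shift OP5→4.
Schedule OP1@1, OP2@1, OP3@1, OP4@1, OP5@4: d1:11  d2:11  d3:11  d4:4  d5:0 — peak 11.

11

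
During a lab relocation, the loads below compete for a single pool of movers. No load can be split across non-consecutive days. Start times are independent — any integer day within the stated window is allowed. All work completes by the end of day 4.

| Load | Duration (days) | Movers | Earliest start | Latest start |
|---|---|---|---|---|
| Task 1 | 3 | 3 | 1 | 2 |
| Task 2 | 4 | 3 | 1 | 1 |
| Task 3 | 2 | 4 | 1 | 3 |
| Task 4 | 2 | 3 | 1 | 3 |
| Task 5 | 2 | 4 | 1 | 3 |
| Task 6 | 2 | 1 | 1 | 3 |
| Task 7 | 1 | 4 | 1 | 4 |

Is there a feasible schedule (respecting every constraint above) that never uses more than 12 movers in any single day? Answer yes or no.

Total mover-days = 49; over 4 days the average is 49/4 > 12, so some day must exceed 12.

no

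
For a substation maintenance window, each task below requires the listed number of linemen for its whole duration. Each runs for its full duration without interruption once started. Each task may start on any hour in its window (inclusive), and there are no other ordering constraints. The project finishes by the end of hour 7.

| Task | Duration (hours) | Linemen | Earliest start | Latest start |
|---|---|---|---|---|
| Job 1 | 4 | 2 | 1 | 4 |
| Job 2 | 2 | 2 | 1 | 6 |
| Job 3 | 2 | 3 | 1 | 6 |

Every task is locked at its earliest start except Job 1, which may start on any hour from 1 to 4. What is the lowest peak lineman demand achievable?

Job 1@1: h1:7  h2:7  h3:2  h4:2  h5:0  h6:0  h7:0 → peak 7
Job 1@2: h1:5  h2:7  h3:2  h4:2  h5:2  h6:0  h7:0 → peak 7
Job 1@3: h1:5  h2:5  h3:2  h4:2  h5:2  h6:2  h7:0 → peak 5
Job 1@4: h1:5  h2:5  h3:0  h4:2  h5:2  h6:2  h7:2 → peak 5
Best is Job 1@3, peak 5.

5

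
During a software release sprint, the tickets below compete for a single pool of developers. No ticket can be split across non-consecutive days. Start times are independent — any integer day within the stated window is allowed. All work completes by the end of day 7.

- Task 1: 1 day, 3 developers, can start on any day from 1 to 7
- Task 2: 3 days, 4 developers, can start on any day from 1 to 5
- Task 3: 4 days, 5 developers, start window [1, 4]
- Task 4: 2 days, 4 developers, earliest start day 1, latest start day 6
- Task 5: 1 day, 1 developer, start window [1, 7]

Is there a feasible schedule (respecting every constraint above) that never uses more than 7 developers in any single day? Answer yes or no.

The minimum achievable peak is 8; 7 < 8, so no feasible schedule stays within the cap.

no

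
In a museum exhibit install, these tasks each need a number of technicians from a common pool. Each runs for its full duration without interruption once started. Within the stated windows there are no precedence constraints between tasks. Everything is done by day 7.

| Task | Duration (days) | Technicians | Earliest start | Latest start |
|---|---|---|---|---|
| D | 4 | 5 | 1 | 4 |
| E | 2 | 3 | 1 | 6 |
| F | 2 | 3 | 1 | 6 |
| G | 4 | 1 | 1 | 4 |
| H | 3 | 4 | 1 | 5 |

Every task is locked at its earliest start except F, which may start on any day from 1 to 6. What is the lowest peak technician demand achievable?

13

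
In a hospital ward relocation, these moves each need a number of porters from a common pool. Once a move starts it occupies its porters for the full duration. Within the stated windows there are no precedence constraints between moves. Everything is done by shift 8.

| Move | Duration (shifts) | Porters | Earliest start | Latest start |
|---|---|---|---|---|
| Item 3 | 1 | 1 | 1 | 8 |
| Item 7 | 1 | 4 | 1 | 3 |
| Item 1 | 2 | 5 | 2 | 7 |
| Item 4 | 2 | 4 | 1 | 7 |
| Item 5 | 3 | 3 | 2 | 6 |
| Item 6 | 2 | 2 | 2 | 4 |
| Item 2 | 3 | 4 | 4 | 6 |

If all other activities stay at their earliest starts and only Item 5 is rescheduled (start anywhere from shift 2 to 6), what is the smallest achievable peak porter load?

11

Item 5@2: s1:9  s2:14  s3:10  s4:7  s5:4  s6:4  s7:0  s8:0 → peak 14
Item 5@3: s1:9  s2:11  s3:10  s4:7  s5:7  s6:4  s7:0  s8:0 → peak 11
Item 5@4: s1:9  s2:11  s3:7  s4:7  s5:7  s6:7  s7:0  s8:0 → peak 11
Item 5@5: s1:9  s2:11  s3:7  s4:4  s5:7  s6:7  s7:3  s8:0 → peak 11
Item 5@6: s1:9  s2:11  s3:7  s4:4  s5:4  s6:7  s7:3  s8:3 → peak 11
Best is Item 5@3, peak 11.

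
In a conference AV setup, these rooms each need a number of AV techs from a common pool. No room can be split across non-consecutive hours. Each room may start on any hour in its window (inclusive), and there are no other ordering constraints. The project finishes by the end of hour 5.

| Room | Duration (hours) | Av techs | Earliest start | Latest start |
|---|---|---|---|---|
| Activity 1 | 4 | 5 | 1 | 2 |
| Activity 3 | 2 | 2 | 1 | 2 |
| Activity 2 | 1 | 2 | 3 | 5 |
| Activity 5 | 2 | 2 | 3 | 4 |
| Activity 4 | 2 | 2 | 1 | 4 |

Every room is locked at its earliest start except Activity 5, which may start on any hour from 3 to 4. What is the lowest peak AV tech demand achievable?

9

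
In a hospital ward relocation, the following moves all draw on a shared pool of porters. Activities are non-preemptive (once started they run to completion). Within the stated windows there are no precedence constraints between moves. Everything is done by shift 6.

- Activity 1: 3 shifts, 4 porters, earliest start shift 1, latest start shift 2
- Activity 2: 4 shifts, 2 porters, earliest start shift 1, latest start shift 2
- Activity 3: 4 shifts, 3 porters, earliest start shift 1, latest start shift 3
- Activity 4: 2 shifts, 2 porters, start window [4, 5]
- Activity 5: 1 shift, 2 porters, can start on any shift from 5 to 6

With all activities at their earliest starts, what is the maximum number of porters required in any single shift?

Early-start schedule: Activity 1@1, Activity 2@1, Activity 3@1, Activity 4@4, Activity 5@5.
Load per shift: shift 1: 9, shift 2: 9, shift 3: 9, shift 4: 7, shift 5: 4, shift 6: 0.
Peak is 9.

9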